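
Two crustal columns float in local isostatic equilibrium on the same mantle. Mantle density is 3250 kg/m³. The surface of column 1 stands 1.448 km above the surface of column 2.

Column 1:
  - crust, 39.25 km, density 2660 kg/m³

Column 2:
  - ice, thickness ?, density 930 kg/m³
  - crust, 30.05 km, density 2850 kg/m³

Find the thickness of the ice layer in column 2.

2.77 km

Take the compensation level at the base of the deeper column (depth z_c below the surface of column 1) and equate Σ ρ_i t_i down to z_c; mantle fills any gap and the z_c terms cancel.
Column 1: 39.25×2660 + (z_c − 39.25)×3250
Column 2: 1.448×0 + x×930 + 30.05×2850 + (z_c − 1.448 − 30.05 − x)×3250
The z_c×3250 term appears on both sides and cancels. Collect the known terms of each column as K = Σ(ρt)_known − 3250 × (depth of known layers): K_1 = 104405 − 3250×39.25 = −23157.5; K_2 = 85642.5 − 3250×(1.448 + 30.05) = −16726.
Balance: K_1 = K_2 − x×(3250 − 930), so x = (K_2 − K_1)/(3250 − 930) = 6431.5/2320 = 2.77 km.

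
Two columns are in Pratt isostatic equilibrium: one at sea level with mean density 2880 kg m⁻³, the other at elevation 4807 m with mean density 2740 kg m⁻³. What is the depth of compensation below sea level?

94100 m

ρ_ref D = ρ (D + h) → D (ρ_ref − ρ) = ρ h.
D = ρ h/(ρ_ref − ρ) = 2740 × 4807 m/(2880 − 2740) = 94100 m.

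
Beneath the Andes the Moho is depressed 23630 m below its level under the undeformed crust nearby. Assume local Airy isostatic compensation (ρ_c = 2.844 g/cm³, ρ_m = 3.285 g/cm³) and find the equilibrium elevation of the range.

3660 m

In Airy isostatic equilibrium: ρ_c h = (ρ_m − ρ_c) r.
h = r (ρ_m − ρ_c) / ρ_c = 23630 m × (3.285 − 2.844) / 2.844 = 3660 m.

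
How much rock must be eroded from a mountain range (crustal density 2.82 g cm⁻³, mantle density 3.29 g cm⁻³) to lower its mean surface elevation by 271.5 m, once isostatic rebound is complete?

1900 m

Net drop Δ = e − u = e − e ρ_c/ρ_m = e (ρ_m − ρ_c)/ρ_m.
e = Δ ρ_m/(ρ_m − ρ_c) = 271.5 m × 3.29/0.47 = 1900 m.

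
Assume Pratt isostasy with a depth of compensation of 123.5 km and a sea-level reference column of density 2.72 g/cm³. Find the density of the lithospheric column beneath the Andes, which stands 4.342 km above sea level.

Pratt balance: ρ_ref D = ρ (D + h).
ρ = ρ_ref D/(D + h) = 2.72 × 123.5 km/(123.5 km + 4.342 km) = 2.63 g/cm³.

2.63 g/cm³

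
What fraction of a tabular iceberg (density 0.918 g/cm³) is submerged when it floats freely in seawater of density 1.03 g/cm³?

Submerged fraction = ρ_obj/ρ_fluid = 0.918/1.03 = 0.891.

0.891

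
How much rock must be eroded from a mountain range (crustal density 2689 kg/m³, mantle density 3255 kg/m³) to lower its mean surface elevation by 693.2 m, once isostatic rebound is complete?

Net drop Δ = e − u = e − e ρ_c/ρ_m = e (ρ_m − ρ_c)/ρ_m.
e = Δ ρ_m/(ρ_m − ρ_c) = 693.2 m × 3255/566 = 3990 m.

3990 m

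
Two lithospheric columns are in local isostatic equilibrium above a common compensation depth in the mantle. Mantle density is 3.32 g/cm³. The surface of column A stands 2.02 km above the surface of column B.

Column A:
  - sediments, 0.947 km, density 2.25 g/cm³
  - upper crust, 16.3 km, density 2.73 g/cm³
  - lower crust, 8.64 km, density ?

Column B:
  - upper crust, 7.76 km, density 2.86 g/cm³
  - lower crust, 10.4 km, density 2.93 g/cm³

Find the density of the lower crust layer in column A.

2.89 g/cm³

Take the compensation level at the base of the deeper column (depth z_c below the surface of column A) and equate Σ ρ_i t_i down to z_c; mantle fills any gap and the z_c terms cancel.
Column A: 0.947×2.25 + 16.3×2.73 + 8.64×ρ + (z_c − 25.887)×3.32
Column B: 2.02×0 + 7.76×2.86 + 10.4×2.93 + (z_c − 2.02 − 18.16)×3.32
The z_c×3.32 term appears on both sides and cancels. Collect the known terms of each column as K = Σ(ρt)_known − 3.32 × (depth of known layers): K_A = 46.62975 − 3.32×25.887 = −39.31509; K_B = 52.6656 − 3.32×(2.02 + 18.16) = −14.332.
Balance: K_A + 8.64×ρ = K_B, so ρ = (K_B − K_A)/8.64 = 24.9831/8.64 = 2.89 g/cm³.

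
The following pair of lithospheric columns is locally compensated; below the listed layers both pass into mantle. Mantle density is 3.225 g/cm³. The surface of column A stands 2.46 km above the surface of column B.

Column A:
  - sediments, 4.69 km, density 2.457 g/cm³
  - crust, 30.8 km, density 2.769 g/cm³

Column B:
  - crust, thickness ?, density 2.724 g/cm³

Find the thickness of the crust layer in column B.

19.4 km

Take the compensation level at the base of the deeper column (depth z_c below the surface of column A) and equate Σ ρ_i t_i down to z_c; mantle fills any gap and the z_c terms cancel.
Column A: 4.69×2.457 + 30.8×2.769 + (z_c − 35.49)×3.225
Column B: 2.46×0 + x×2.724 + (z_c − 2.46 − 0 − x)×3.225
The z_c×3.225 term appears on both sides and cancels. Collect the known terms of each column as K = Σ(ρt)_known − 3.225 × (depth of known layers): K_A = 96.80853 − 3.225×35.49 = −17.64672; K_B = 0 − 3.225×(2.46 + 0) = −7.9335.
Balance: K_A = K_B − x×(3.225 − 2.724), so x = (K_B − K_A)/(3.225 − 2.724) = 9.71322/0.501 = 19.4 km.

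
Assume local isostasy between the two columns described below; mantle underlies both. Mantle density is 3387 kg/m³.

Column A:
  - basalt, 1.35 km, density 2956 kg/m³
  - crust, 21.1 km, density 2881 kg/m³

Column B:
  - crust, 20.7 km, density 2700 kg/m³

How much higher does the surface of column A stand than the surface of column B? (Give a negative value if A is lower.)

For any compensation level in the mantle, the mantle terms cancel and isostasy reduces to e = (Σt_A − Σt_B) − (Σ(ρt)_A − Σ(ρt)_B) / ρ_m.
Σt_A = 22.45 km; Σt_B = 20.7 km; Σ(ρt)_A = 64779.7; Σ(ρt)_B = 55890 (in km·kg/m³).
e = (22.45 − 20.7) − (64779.7 − 55890) / 3387 = −0.875 km.

−0.875 km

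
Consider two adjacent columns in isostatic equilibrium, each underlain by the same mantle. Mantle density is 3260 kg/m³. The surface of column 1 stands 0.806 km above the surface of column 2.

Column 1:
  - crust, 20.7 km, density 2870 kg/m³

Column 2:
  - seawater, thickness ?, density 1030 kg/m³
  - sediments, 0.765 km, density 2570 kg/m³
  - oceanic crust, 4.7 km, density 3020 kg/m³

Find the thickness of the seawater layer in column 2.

Take the compensation level at the base of the deeper column (depth z_c below the surface of column 1) and equate Σ ρ_i t_i down to z_c; mantle fills any gap and the z_c terms cancel.
Column 1: 20.7×2870 + (z_c − 20.7)×3260
Column 2: 0.806×0 + x×1030 + 0.765×2570 + 4.7×3020 + (z_c − 0.806 − 5.465 − x)×3260
The z_c×3260 term appears on both sides and cancels. Collect the known terms of each column as K = Σ(ρt)_known − 3260 × (depth of known layers): K_1 = 59409 − 3260×20.7 = −8073; K_2 = 16160.05 − 3260×(0.806 + 5.465) = −4283.41.
Balance: K_1 = K_2 − x×(3260 − 1030), so x = (K_2 − K_1)/(3260 − 1030) = 3789.59/2230 = 1.7 km.

1.7 km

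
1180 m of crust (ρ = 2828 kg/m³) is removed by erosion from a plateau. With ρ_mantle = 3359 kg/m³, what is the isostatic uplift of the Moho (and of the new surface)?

Unloading: uplift u = e ρ_c/ρ_m = 1180 m × 2828/3359 = 993 m.

993 m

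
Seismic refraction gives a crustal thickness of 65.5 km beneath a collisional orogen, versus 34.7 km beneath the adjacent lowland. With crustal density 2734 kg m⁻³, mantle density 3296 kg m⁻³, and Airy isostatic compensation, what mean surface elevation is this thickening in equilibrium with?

Excess crust Δ = 65.5 km − 34.7 km = 30.8 km, split between elevation h and root r with h + r = Δ.
Airy balance ρ_c h = (ρ_m − ρ_c) r gives r = h ρ_c/(ρ_m − ρ_c), so h (1 + ρ_c/(ρ_m − ρ_c)) = Δ, i.e. h = Δ (ρ_m − ρ_c)/ρ_m.
h = 30.8 km × 562/3296 = 5.25 km.

5.25 km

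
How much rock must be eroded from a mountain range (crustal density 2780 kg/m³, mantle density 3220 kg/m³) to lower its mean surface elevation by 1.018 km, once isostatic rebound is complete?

Net drop Δ = e − u = e − e ρ_c/ρ_m = e (ρ_m − ρ_c)/ρ_m.
e = Δ ρ_m/(ρ_m − ρ_c) = 1.018 km × 3220/440 = 7.45 km.

7.45 km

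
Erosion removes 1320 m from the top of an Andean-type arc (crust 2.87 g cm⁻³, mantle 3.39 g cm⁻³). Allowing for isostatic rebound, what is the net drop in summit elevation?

202 m

Rebound u = e ρ_c/ρ_m = 1320 m × 2.87/3.39 = 1118 m.
Net surface drop = e − u = 1320 m − 1118 m = e (ρ_m − ρ_c)/ρ_m = 202 m.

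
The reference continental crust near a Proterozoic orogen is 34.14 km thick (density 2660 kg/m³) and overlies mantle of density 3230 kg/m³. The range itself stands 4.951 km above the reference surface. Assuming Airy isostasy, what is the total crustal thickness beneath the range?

Root depth r = h ρ_c / (ρ_m − ρ_c) = 4.951 km × 2660 / 570 = 23.1 km.
Total thickness = T + h + r = 34.14 km + 4.951 km + 23.1 km = 62.2 km.

62.2 km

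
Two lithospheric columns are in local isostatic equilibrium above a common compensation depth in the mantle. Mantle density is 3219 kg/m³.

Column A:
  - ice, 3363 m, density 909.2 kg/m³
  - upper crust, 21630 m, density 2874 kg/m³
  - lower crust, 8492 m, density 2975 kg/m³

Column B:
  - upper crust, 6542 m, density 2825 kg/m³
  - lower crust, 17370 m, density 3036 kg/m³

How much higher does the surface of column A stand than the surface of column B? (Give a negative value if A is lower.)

3590 m

For any compensation level in the mantle, the mantle terms cancel and isostasy reduces to e = (Σt_A − Σt_B) − (Σ(ρt)_A − Σ(ρt)_B) / ρ_m.
Σt_A = 33485 m; Σt_B = 23912 m; Σ(ρt)_A = 90485959.6; Σ(ρt)_B = 71216470 (in m·kg/m³).
e = (33485 − 23912) − (90485959.6 − 71216470) / 3219 = 3590 m.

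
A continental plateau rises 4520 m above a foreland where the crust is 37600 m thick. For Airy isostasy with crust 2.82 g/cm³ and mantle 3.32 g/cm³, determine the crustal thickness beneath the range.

Root depth r = h ρ_c / (ρ_m − ρ_c) = 4520 m × 2.82 / 0.5 = 25490 m.
Total thickness = T + h + r = 37600 m + 4520 m + 25490 m = 67600 m.

67600 m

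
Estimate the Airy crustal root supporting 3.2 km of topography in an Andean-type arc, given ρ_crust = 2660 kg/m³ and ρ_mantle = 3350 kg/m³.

Isostatic balance requires: the weight of the topography is balanced by the buoyancy of the root, ρ_c h = (ρ_m − ρ_c) r.
r = h · ρ_c / (ρ_m − ρ_c) = 3.2 km × 2660 / (3350 − 2660) = 12.3 km.

12.3 km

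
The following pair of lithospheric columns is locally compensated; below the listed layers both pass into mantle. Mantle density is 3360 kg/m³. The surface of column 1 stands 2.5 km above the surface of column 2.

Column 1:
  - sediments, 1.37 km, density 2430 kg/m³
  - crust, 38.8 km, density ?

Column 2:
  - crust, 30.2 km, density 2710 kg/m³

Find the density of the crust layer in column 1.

2670 kg/m³

Take the compensation level at the base of the deeper column (depth z_c below the surface of column 1) and equate Σ ρ_i t_i down to z_c; mantle fills any gap and the z_c terms cancel.
Column 1: 1.37×2430 + 38.8×ρ + (z_c − 40.17)×3360
Column 2: 2.5×0 + 30.2×2710 + (z_c − 2.5 − 30.2)×3360
The z_c×3360 term appears on both sides and cancels. Collect the known terms of each column as K = Σ(ρt)_known − 3360 × (depth of known layers): K_1 = 3329.1 − 3360×40.17 = −131642.1; K_2 = 81842 − 3360×(2.5 + 30.2) = −28030.
Balance: K_1 + 38.8×ρ = K_2, so ρ = (K_2 − K_1)/38.8 = 103612/38.8 = 2670 kg/m³.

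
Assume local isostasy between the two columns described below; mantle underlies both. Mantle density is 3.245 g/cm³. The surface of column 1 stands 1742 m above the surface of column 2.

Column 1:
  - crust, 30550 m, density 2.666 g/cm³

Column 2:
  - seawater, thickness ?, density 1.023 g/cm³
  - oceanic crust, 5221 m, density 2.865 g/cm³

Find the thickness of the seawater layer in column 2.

Take the compensation level at the base of the deeper column (depth z_c below the surface of column 1) and equate Σ ρ_i t_i down to z_c; mantle fills any gap and the z_c terms cancel.
Column 1: 30550×2.666 + (z_c − 30550)×3.245
Column 2: 1742×0 + x×1.023 + 5221×2.865 + (z_c − 1742 − 5221 − x)×3.245
The z_c×3.245 term appears on both sides and cancels. Collect the known terms of each column as K = Σ(ρt)_known − 3.245 × (depth of known layers): K_1 = 81446.3 − 3.245×30550 = −17688.45; K_2 = 14958.165 − 3.245×(1742 + 5221) = −7636.77.
Balance: K_1 = K_2 − x×(3.245 − 1.023), so x = (K_2 − K_1)/(3.245 − 1.023) = 10051.7/2.222 = 4520 m.

4520 m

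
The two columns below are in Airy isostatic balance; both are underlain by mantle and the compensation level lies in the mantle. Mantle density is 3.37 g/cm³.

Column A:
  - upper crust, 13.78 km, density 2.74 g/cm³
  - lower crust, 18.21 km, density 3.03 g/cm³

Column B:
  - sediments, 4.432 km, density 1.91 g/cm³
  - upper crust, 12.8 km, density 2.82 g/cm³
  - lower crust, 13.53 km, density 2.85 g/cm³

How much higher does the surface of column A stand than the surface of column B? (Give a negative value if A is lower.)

For any compensation level in the mantle, the mantle terms cancel and isostasy reduces to e = (Σt_A − Σt_B) − (Σ(ρt)_A − Σ(ρt)_B) / ρ_m.
Σt_A = 31.99 km; Σt_B = 30.762 km; Σ(ρt)_A = 92.9335; Σ(ρt)_B = 83.12162 (in km·g/cm³).
e = (31.99 − 30.762) − (92.9335 − 83.12162) / 3.37 = −1.68 km.

−1.68 km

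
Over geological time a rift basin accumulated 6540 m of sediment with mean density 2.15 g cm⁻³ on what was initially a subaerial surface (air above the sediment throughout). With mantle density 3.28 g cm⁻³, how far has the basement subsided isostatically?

4290 m

Subaerial load: s = t ρ_sed / ρ_m = 6540 m × 2.15/3.28 = 4290 m.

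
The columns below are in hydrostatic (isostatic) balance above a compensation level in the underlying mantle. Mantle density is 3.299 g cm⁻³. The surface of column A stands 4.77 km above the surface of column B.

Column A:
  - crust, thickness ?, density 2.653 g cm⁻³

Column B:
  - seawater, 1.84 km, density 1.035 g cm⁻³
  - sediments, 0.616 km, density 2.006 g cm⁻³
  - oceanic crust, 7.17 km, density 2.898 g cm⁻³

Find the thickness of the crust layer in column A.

Take the compensation level at the base of the deeper column (depth z_c below the surface of column A) and equate Σ ρ_i t_i down to z_c; mantle fills any gap and the z_c terms cancel.
Column A: x×2.653 + (z_c − 0 − x)×3.299
Column B: 4.77×0 + 1.84×1.035 + 0.616×2.006 + 7.17×2.898 + (z_c − 4.77 − 9.626)×3.299
The z_c×3.299 term appears on both sides and cancels. Collect the known terms of each column as K = Σ(ρt)_known − 3.299 × (depth of known layers): K_A = 0 − 3.299×0 = 0; K_B = 23.918756 − 3.299×(4.77 + 9.626) = −23.573648.
Balance: K_A − x×(3.299 − 2.653) = K_B, so x = (K_A − K_B)/(3.299 − 2.653) = 23.5736/0.646 = 36.5 km.

36.5 km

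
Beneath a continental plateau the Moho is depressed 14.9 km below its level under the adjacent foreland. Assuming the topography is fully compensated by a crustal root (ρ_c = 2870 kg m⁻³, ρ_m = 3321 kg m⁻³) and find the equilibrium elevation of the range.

Isostatic balance requires: ρ_c h = (ρ_m − ρ_c) r.
h = r (ρ_m − ρ_c) / ρ_c = 14.9 km × (3321 − 2870) / 2870 = 2.34 km.

2.34 km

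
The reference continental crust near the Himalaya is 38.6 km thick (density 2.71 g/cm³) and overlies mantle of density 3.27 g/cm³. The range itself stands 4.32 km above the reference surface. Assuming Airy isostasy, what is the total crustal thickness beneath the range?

63.8 km

Root depth r = h ρ_c / (ρ_m − ρ_c) = 4.32 km × 2.71 / 0.56 = 20.91 km.
Total thickness = T + h + r = 38.6 km + 4.32 km + 20.91 km = 63.8 km.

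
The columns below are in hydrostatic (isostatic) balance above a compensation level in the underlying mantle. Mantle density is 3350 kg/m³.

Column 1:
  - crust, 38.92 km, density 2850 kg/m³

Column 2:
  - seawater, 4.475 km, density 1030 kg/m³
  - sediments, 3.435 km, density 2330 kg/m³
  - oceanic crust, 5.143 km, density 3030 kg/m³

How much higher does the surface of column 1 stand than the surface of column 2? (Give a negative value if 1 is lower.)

For any compensation level in the mantle, the mantle terms cancel and isostasy reduces to e = (Σt_1 − Σt_2) − (Σ(ρt)_1 − Σ(ρt)_2) / ρ_m.
Σt_1 = 38.92 km; Σt_2 = 13.053 km; Σ(ρt)_1 = 110922; Σ(ρt)_2 = 28196.09 (in km·kg/m³).
e = (38.92 − 13.053) − (110922 − 28196.09) / 3350 = 1.17 km.

1.17 km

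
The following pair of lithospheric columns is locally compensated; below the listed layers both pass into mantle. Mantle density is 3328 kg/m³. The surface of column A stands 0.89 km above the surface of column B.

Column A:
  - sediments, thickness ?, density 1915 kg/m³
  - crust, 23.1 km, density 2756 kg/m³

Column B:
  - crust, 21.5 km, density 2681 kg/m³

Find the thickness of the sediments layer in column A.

2.59 km

Take the compensation level at the base of the deeper column (depth z_c below the surface of column A) and equate Σ ρ_i t_i down to z_c; mantle fills any gap and the z_c terms cancel.
Column A: x×1915 + 23.1×2756 + (z_c − 23.1 − x)×3328
Column B: 0.89×0 + 21.5×2681 + (z_c − 0.89 − 21.5)×3328
The z_c×3328 term appears on both sides and cancels. Collect the known terms of each column as K = Σ(ρt)_known − 3328 × (depth of known layers): K_A = 63663.6 − 3328×23.1 = −13213.2; K_B = 57641.5 − 3328×(0.89 + 21.5) = −16872.42.
Balance: K_A − x×(3328 − 1915) = K_B, so x = (K_A − K_B)/(3328 − 1915) = 3659.22/1413 = 2.59 km.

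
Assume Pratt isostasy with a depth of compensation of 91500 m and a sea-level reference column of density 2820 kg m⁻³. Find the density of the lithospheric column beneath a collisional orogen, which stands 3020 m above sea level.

2730 kg m⁻³

Pratt balance: ρ_ref D = ρ (D + h).
ρ = ρ_ref D/(D + h) = 2820 × 91500 m/(91500 m + 3020 m) = 2730 kg m⁻³.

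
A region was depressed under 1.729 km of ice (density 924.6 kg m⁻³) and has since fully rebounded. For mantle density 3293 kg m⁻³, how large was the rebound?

Removing the load lets mantle flow back in; uplift u satisfies ρ_ice t = ρ_m u.
u = t ρ_ice/ρ_m = 1.729 km × 924.6/3293 = 0.485 km.

0.485 km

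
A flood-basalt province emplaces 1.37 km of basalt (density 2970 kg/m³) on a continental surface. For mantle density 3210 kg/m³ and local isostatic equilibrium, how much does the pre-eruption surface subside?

Subaerial loading: s = t ρ_load / ρ_m.
s = 1.37 km × 2970/3210 = 1.27 km.

1.27 km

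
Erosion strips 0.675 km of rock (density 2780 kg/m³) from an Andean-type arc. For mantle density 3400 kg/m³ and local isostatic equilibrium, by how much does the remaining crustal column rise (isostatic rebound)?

0.552 km

Unloading: uplift u = e ρ_c/ρ_m = 0.675 km × 2780/3400 = 0.552 km.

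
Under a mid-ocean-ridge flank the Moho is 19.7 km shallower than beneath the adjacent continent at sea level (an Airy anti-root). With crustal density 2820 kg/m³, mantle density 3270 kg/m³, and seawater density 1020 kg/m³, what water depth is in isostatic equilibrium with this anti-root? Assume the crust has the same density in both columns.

Replacing a thickness d of crust by seawater at the top must be balanced by replacing crust with mantle at the base: d (ρ_c − ρ_w) = a (ρ_m − ρ_c).
d = a (ρ_m − ρ_c)/(ρ_c − ρ_w) = 19.7 km × 450/1800 = 4.92 km.

4.92 km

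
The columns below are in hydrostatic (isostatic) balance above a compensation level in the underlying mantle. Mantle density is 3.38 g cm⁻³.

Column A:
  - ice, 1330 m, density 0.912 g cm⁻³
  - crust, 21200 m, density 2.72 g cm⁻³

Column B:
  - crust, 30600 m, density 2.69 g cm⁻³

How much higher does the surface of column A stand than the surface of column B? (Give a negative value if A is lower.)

For any compensation level in the mantle, the mantle terms cancel and isostasy reduces to e = (Σt_A − Σt_B) − (Σ(ρt)_A − Σ(ρt)_B) / ρ_m.
Σt_A = 22530 m; Σt_B = 30600 m; Σ(ρt)_A = 58876.96; Σ(ρt)_B = 82314 (in m·g cm⁻³).
e = (22530 − 30600) − (58876.96 − 82314) / 3.38 = −1140 m.

−1140 m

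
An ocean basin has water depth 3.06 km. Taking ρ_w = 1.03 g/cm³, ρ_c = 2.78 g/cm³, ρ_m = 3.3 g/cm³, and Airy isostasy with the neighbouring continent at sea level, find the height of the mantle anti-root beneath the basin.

10.3 km

Isostatic balance requires: replacing crust with seawater at the top is compensated by replacing crust with mantle at the base: d (ρ_c − ρ_w) = a (ρ_m − ρ_c).
a = d (ρ_c − ρ_w)/(ρ_m − ρ_c) = 3.06 km × 1.75/0.52 = 10.3 km.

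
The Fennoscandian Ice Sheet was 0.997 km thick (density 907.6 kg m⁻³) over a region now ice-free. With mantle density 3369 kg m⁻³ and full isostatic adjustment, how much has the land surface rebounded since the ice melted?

0.269 km

Removing the load lets mantle flow back in; uplift u satisfies ρ_ice t = ρ_m u.
u = t ρ_ice/ρ_m = 0.997 km × 907.6/3369 = 0.269 km.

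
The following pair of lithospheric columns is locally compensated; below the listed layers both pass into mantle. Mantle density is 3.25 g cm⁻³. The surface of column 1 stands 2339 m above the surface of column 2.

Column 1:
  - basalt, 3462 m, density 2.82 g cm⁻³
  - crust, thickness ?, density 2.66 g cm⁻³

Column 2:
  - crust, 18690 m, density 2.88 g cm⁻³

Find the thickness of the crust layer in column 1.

22100 m

Take the compensation level at the base of the deeper column (depth z_c below the surface of column 1) and equate Σ ρ_i t_i down to z_c; mantle fills any gap and the z_c terms cancel.
Column 1: 3462×2.82 + x×2.66 + (z_c − 3462 − x)×3.25
Column 2: 2339×0 + 18690×2.88 + (z_c − 2339 − 18690)×3.25
The z_c×3.25 term appears on both sides and cancels. Collect the known terms of each column as K = Σ(ρt)_known − 3.25 × (depth of known layers): K_1 = 9762.84 − 3.25×3462 = −1488.66; K_2 = 53827.2 − 3.25×(2339 + 18690) = −14517.05.
Balance: K_1 − x×(3.25 − 2.66) = K_2, so x = (K_1 − K_2)/(3.25 − 2.66) = 13028.4/0.59 = 22100 m.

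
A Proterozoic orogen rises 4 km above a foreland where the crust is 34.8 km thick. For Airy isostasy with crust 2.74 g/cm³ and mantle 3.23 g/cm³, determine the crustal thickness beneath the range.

Root depth r = h ρ_c / (ρ_m − ρ_c) = 4 km × 2.74 / 0.49 = 22.37 km.
Total thickness = T + h + r = 34.8 km + 4 km + 22.37 km = 61.2 km.

61.2 km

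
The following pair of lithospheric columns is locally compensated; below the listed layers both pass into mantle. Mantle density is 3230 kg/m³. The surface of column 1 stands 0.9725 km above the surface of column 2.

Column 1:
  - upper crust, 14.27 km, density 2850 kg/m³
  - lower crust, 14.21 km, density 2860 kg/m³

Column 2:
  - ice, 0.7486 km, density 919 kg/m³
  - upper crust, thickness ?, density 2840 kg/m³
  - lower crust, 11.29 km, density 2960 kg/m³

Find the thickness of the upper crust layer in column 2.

7.08 km

Take the compensation level at the base of the deeper column (depth z_c below the surface of column 1) and equate Σ ρ_i t_i down to z_c; mantle fills any gap and the z_c terms cancel.
Column 1: 14.27×2850 + 14.21×2860 + (z_c − 28.48)×3230
Column 2: 0.9725×0 + 0.7486×919 + x×2840 + 11.29×2960 + (z_c − 0.9725 − 12.0386 − x)×3230
The z_c×3230 term appears on both sides and cancels. Collect the known terms of each column as K = Σ(ρt)_known − 3230 × (depth of known layers): K_1 = 81310.1 − 3230×28.48 = −10680.3; K_2 = 34106.3634 − 3230×(0.9725 + 12.0386) = −7919.4896.
Balance: K_1 = K_2 − x×(3230 − 2840), so x = (K_2 − K_1)/(3230 − 2840) = 2760.81/390 = 7.08 km.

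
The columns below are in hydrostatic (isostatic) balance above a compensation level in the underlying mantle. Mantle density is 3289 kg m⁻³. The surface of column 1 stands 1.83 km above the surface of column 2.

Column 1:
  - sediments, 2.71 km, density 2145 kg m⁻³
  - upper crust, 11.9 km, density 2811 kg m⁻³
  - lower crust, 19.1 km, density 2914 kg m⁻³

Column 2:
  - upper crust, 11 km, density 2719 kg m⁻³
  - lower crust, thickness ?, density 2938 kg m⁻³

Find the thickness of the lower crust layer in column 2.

10.4 km

Take the compensation level at the base of the deeper column (depth z_c below the surface of column 1) and equate Σ ρ_i t_i down to z_c; mantle fills any gap and the z_c terms cancel.
Column 1: 2.71×2145 + 11.9×2811 + 19.1×2914 + (z_c − 33.71)×3289
Column 2: 1.83×0 + 11×2719 + x×2938 + (z_c − 1.83 − 11 − x)×3289
The z_c×3289 term appears on both sides and cancels. Collect the known terms of each column as K = Σ(ρt)_known − 3289 × (depth of known layers): K_1 = 94921.25 − 3289×33.71 = −15950.94; K_2 = 29909 − 3289×(1.83 + 11) = −12288.87.
Balance: K_1 = K_2 − x×(3289 − 2938), so x = (K_2 − K_1)/(3289 − 2938) = 3662.07/351 = 10.4 km.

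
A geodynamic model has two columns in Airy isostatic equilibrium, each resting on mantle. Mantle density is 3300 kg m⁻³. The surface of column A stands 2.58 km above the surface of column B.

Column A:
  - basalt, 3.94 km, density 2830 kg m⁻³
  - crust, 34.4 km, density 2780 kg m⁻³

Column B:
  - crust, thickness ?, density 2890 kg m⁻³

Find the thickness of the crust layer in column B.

27.4 km

Take the compensation level at the base of the deeper column (depth z_c below the surface of column A) and equate Σ ρ_i t_i down to z_c; mantle fills any gap and the z_c terms cancel.
Column A: 3.94×2830 + 34.4×2780 + (z_c − 38.34)×3300
Column B: 2.58×0 + x×2890 + (z_c − 2.58 − 0 − x)×3300
The z_c×3300 term appears on both sides and cancels. Collect the known terms of each column as K = Σ(ρt)_known − 3300 × (depth of known layers): K_A = 106782.2 − 3300×38.34 = −19739.8; K_B = 0 − 3300×(2.58 + 0) = −8514.
Balance: K_A = K_B − x×(3300 − 2890), so x = (K_B − K_A)/(3300 − 2890) = 11225.8/410 = 27.4 km.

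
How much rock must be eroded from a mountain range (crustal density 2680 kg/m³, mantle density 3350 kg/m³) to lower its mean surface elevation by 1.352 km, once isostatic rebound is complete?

Net drop Δ = e − u = e − e ρ_c/ρ_m = e (ρ_m − ρ_c)/ρ_m.
e = Δ ρ_m/(ρ_m − ρ_c) = 1.352 km × 3350/670 = 6.76 km.

6.76 km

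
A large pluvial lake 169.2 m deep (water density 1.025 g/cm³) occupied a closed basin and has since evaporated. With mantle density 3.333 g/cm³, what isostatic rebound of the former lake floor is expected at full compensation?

52 m

u = d ρ_w/ρ_m = 169.2 m × 1.025/3.333 = 52 m.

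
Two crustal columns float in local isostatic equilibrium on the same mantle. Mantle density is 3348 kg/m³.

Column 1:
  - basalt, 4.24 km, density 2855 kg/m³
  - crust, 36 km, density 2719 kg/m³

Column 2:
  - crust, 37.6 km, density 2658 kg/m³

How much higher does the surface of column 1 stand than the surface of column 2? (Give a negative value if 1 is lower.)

−0.361 km

For any compensation level in the mantle, the mantle terms cancel and isostasy reduces to e = (Σt_1 − Σt_2) − (Σ(ρt)_1 − Σ(ρt)_2) / ρ_m.
Σt_1 = 40.24 km; Σt_2 = 37.6 km; Σ(ρt)_1 = 109989.2; Σ(ρt)_2 = 99940.8 (in km·kg/m³).
e = (40.24 − 37.6) − (109989.2 − 99940.8) / 3348 = −0.361 km.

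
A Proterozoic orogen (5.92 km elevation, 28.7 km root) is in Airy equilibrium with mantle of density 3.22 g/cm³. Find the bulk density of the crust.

ρ_c h = (ρ_m − ρ_c) r → ρ_c (h + r) = ρ_m r → ρ_c = ρ_m r / (h + r).
ρ_c = 3.22 × 28.7 km / (5.92 km + 28.7 km) = 2.67 g/cm³.

2.67 g/cm³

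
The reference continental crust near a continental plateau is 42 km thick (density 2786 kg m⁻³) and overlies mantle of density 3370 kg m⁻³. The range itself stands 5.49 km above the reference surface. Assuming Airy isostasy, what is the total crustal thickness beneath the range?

Root depth r = h ρ_c / (ρ_m − ρ_c) = 5.49 km × 2786 / 584 = 26.19 km.
Total thickness = T + h + r = 42 km + 5.49 km + 26.19 km = 73.7 km.

73.7 km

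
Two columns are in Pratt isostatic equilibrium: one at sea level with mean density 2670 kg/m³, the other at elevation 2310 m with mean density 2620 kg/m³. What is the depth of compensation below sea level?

121000 m

ρ_ref D = ρ (D + h) → D (ρ_ref − ρ) = ρ h.
D = ρ h/(ρ_ref − ρ) = 2620 × 2310 m/(2670 − 2620) = 121000 m.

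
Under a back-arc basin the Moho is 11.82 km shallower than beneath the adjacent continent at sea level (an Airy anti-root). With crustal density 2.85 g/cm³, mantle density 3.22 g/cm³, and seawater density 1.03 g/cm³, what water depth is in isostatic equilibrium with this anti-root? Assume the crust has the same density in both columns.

2.4 km

Replacing a thickness d of crust by seawater at the top must be balanced by replacing crust with mantle at the base: d (ρ_c − ρ_w) = a (ρ_m − ρ_c).
d = a (ρ_m − ρ_c)/(ρ_c − ρ_w) = 11.82 km × 0.37/1.82 = 2.4 km.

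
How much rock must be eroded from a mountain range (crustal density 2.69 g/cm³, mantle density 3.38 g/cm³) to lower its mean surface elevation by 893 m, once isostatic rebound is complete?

Net drop Δ = e − u = e − e ρ_c/ρ_m = e (ρ_m − ρ_c)/ρ_m.
e = Δ ρ_m/(ρ_m − ρ_c) = 893 m × 3.38/0.69 = 4370 m.

4370 m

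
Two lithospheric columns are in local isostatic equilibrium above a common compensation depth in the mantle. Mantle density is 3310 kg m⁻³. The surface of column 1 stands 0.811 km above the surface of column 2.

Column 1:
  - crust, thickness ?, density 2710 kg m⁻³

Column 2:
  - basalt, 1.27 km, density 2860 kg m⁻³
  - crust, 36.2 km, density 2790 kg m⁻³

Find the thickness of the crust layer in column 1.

36.8 km

Take the compensation level at the base of the deeper column (depth z_c below the surface of column 1) and equate Σ ρ_i t_i down to z_c; mantle fills any gap and the z_c terms cancel.
Column 1: x×2710 + (z_c − 0 − x)×3310
Column 2: 0.811×0 + 1.27×2860 + 36.2×2790 + (z_c − 0.811 − 37.47)×3310
The z_c×3310 term appears on both sides and cancels. Collect the known terms of each column as K = Σ(ρt)_known − 3310 × (depth of known layers): K_1 = 0 − 3310×0 = 0; K_2 = 104630.2 − 3310×(0.811 + 37.47) = −22079.91.
Balance: K_1 − x×(3310 − 2710) = K_2, so x = (K_1 − K_2)/(3310 − 2710) = 22079.9/600 = 36.8 km.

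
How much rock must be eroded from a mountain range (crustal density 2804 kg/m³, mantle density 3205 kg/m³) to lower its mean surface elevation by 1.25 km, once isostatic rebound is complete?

Net drop Δ = e − u = e − e ρ_c/ρ_m = e (ρ_m − ρ_c)/ρ_m.
e = Δ ρ_m/(ρ_m − ρ_c) = 1.25 km × 3205/401 = 9.99 km.

9.99 km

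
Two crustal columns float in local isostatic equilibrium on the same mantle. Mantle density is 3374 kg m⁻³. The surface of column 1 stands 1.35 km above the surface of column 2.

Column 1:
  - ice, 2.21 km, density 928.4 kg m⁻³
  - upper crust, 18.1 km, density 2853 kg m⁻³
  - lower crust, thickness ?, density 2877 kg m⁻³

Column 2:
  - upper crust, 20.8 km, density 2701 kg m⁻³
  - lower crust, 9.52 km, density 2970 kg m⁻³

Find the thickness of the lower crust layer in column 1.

15.2 km

Take the compensation level at the base of the deeper column (depth z_c below the surface of column 1) and equate Σ ρ_i t_i down to z_c; mantle fills any gap and the z_c terms cancel.
Column 1: 2.21×928.4 + 18.1×2853 + x×2877 + (z_c − 20.31 − x)×3374
Column 2: 1.35×0 + 20.8×2701 + 9.52×2970 + (z_c − 1.35 − 30.32)×3374
The z_c×3374 term appears on both sides and cancels. Collect the known terms of each column as K = Σ(ρt)_known − 3374 × (depth of known layers): K_1 = 53691.064 − 3374×20.31 = −14834.876; K_2 = 84455.2 − 3374×(1.35 + 30.32) = −22399.38.
Balance: K_1 − x×(3374 − 2877) = K_2, so x = (K_1 − K_2)/(3374 − 2877) = 7564.5/497 = 15.2 km.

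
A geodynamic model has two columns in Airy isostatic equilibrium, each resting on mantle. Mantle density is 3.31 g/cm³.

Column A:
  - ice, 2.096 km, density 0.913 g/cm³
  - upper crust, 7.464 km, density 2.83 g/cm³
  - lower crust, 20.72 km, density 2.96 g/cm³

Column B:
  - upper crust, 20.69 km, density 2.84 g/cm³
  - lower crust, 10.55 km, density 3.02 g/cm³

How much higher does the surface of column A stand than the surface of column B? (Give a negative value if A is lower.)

0.929 km

For any compensation level in the mantle, the mantle terms cancel and isostasy reduces to e = (Σt_A − Σt_B) − (Σ(ρt)_A − Σ(ρt)_B) / ρ_m.
Σt_A = 30.28 km; Σt_B = 31.24 km; Σ(ρt)_A = 84.367968; Σ(ρt)_B = 90.6206 (in km·g/cm³).
e = (30.28 − 31.24) − (84.367968 − 90.6206) / 3.31 = 0.929 km.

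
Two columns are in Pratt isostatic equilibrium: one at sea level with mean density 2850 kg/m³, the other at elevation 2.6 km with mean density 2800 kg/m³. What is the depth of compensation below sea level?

ρ_ref D = ρ (D + h) → D (ρ_ref − ρ) = ρ h.
D = ρ h/(ρ_ref − ρ) = 2800 × 2.6 km/(2850 − 2800) = 146 km.

146 km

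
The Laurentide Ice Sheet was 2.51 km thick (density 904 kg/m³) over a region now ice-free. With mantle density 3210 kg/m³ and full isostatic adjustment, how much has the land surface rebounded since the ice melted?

0.707 km

Removing the load lets mantle flow back in; uplift u satisfies ρ_ice t = ρ_m u.
u = t ρ_ice/ρ_m = 2.51 km × 904/3210 = 0.707 km.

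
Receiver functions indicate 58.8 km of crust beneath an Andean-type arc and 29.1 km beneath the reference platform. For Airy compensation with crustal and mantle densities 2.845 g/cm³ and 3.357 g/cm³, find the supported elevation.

4.53 km

Excess crust Δ = 58.8 km − 29.1 km = 29.7 km, split between elevation h and root r with h + r = Δ.
Airy balance ρ_c h = (ρ_m − ρ_c) r gives r = h ρ_c/(ρ_m − ρ_c), so h (1 + ρ_c/(ρ_m − ρ_c)) = Δ, i.e. h = Δ (ρ_m − ρ_c)/ρ_m.
h = 29.7 km × 0.512/3.357 = 4.53 km.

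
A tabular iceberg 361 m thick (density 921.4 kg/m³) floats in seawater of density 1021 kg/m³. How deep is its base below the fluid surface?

326 m

Draft d = t ρ_obj/ρ_fluid = 361 m × 921.4/1021 = 326 m.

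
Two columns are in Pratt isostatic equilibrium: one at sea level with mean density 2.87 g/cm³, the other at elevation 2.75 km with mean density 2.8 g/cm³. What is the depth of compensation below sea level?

110 km

ρ_ref D = ρ (D + h) → D (ρ_ref − ρ) = ρ h.
D = ρ h/(ρ_ref − ρ) = 2.8 × 2.75 km/(2.87 − 2.8) = 110 km.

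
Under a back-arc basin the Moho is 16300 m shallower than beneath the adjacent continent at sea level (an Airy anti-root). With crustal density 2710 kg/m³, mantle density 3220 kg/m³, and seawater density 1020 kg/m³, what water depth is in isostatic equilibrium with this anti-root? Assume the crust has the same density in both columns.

Replacing a thickness d of crust by seawater at the top must be balanced by replacing crust with mantle at the base: d (ρ_c − ρ_w) = a (ρ_m − ρ_c).
d = a (ρ_m − ρ_c)/(ρ_c − ρ_w) = 16300 m × 510/1690 = 4920 m.

4920 m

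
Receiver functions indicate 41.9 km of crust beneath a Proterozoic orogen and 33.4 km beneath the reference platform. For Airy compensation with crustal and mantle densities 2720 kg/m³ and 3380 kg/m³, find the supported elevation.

1.66 km

Excess crust Δ = 41.9 km − 33.4 km = 8.5 km, split between elevation h and root r with h + r = Δ.
Airy balance ρ_c h = (ρ_m − ρ_c) r gives r = h ρ_c/(ρ_m − ρ_c), so h (1 + ρ_c/(ρ_m − ρ_c)) = Δ, i.e. h = Δ (ρ_m − ρ_c)/ρ_m.
h = 8.5 km × 660/3380 = 1.66 km.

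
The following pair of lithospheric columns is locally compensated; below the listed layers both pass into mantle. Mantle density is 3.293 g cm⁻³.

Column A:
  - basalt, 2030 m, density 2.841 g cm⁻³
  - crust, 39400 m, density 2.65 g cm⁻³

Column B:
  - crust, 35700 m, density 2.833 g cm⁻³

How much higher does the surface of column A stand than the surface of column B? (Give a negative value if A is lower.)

For any compensation level in the mantle, the mantle terms cancel and isostasy reduces to e = (Σt_A − Σt_B) − (Σ(ρt)_A − Σ(ρt)_B) / ρ_m.
Σt_A = 41430 m; Σt_B = 35700 m; Σ(ρt)_A = 110177.23; Σ(ρt)_B = 101138.1 (in m·g cm⁻³).
e = (41430 − 35700) − (110177.23 − 101138.1) / 3.293 = 2990 m.

2990 m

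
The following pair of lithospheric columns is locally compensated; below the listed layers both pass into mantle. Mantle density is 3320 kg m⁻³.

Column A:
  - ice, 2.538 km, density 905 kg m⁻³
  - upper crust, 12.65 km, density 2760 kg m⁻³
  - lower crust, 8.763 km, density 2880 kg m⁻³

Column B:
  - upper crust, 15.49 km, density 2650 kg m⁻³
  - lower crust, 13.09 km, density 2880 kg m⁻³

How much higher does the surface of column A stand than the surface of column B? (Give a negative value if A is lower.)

0.28 km

For any compensation level in the mantle, the mantle terms cancel and isostasy reduces to e = (Σt_A − Σt_B) − (Σ(ρt)_A − Σ(ρt)_B) / ρ_m.
Σt_A = 23.951 km; Σt_B = 28.58 km; Σ(ρt)_A = 62448.33; Σ(ρt)_B = 78747.7 (in km·kg m⁻³).
e = (23.951 − 28.58) − (62448.33 − 78747.7) / 3320 = 0.28 km.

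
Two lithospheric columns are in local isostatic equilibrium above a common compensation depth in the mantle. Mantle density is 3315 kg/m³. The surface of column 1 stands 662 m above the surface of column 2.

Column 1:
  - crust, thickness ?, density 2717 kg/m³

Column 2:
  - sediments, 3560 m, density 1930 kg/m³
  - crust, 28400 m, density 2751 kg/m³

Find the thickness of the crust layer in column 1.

Take the compensation level at the base of the deeper column (depth z_c below the surface of column 1) and equate Σ ρ_i t_i down to z_c; mantle fills any gap and the z_c terms cancel.
Column 1: x×2717 + (z_c − 0 − x)×3315
Column 2: 662×0 + 3560×1930 + 28400×2751 + (z_c − 662 − 31960)×3315
The z_c×3315 term appears on both sides and cancels. Collect the known terms of each column as K = Σ(ρt)_known − 3315 × (depth of known layers): K_1 = 0 − 3315×0 = 0; K_2 = 84999200 − 3315×(662 + 31960) = −23142730.
Balance: K_1 − x×(3315 − 2717) = K_2, so x = (K_1 − K_2)/(3315 − 2717) = 23142700/598 = 38700 m.

38700 m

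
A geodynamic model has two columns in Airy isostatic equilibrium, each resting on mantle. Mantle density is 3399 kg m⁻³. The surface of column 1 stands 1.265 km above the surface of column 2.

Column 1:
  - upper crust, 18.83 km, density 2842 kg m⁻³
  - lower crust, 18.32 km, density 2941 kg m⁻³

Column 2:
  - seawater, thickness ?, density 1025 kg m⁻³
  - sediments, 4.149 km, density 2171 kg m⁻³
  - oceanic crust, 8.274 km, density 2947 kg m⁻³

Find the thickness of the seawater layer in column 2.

2.42 km

Take the compensation level at the base of the deeper column (depth z_c below the surface of column 1) and equate Σ ρ_i t_i down to z_c; mantle fills any gap and the z_c terms cancel.
Column 1: 18.83×2842 + 18.32×2941 + (z_c − 37.15)×3399
Column 2: 1.265×0 + x×1025 + 4.149×2171 + 8.274×2947 + (z_c − 1.265 − 12.423 − x)×3399
The z_c×3399 term appears on both sides and cancels. Collect the known terms of each column as K = Σ(ρt)_known − 3399 × (depth of known layers): K_1 = 107393.98 − 3399×37.15 = −18878.87; K_2 = 33390.957 − 3399×(1.265 + 12.423) = −13134.555.
Balance: K_1 = K_2 − x×(3399 − 1025), so x = (K_2 − K_1)/(3399 − 1025) = 5744.32/2374 = 2.42 km.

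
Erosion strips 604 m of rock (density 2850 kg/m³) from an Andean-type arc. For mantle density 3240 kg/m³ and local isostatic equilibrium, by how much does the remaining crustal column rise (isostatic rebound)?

Unloading: uplift u = e ρ_c/ρ_m = 604 m × 2850/3240 = 531 m.

531 m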